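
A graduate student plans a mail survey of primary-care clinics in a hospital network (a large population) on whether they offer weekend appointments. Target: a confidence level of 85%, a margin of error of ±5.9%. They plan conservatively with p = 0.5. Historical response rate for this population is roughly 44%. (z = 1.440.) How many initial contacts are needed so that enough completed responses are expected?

339

Completed interviews needed: n₀ = 1.440² × 0.2500 / 0.059² ≈ 148.92 → 149.
At a 44% response rate, contacts needed = 149 / 0.44 ≈ 338.64 → 339.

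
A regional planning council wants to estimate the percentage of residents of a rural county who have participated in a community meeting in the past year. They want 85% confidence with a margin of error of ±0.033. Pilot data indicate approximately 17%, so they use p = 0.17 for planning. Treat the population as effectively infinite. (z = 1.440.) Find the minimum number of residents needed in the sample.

269

With p = 0.17, p(1−p) = 0.1411.
n = z²·p(1−p)/E² = 1.440² × 0.1411 / 0.033² = 2.0736 × 0.1411 / 0.001089 ≈ 268.67.
Rounding up gives n = 269.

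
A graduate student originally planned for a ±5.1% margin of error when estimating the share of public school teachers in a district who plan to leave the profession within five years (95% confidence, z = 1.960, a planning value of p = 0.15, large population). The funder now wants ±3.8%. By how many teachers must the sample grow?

At ±5.1%: n = 1.960² × 0.1275 / 0.051² ≈ 188.31 → 189.
At ±3.8%: n = 1.960² × 0.1275 / 0.038² ≈ 339.20 → 340.
Additional respondents: 340 − 189 = 151.

151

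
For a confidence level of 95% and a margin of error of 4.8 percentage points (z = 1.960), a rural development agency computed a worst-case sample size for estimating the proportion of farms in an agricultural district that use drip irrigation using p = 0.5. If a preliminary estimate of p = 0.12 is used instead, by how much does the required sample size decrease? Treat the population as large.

240

Conservative (p = 0.5): n = 1.960² × 0.25 / 0.048² ≈ 416.84 → 417.
Using p = 0.12: p(1−p) = 0.1056, so n = 1.960² × 0.1056 / 0.048² ≈ 176.07 → 177.
Reduction: 417 − 177 = 240.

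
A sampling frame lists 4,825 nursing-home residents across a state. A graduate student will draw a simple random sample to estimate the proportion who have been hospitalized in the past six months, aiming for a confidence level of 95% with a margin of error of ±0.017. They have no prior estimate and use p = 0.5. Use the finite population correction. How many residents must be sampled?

1969

For 95% confidence, z = 1.96.
Unadjusted: n₀ = 1.96² × 0.50 × 0.50 / 0.017² ≈ 3323.18, so n₀ = 3324.
Finite population correction with N = 4,825: n = n₀ / (1 + (n₀−1)/N) = 3324 / (1 + 3323/4825) = 3324 / 1.6887 ≈ 1968.37.
Rounding up, n = 1969.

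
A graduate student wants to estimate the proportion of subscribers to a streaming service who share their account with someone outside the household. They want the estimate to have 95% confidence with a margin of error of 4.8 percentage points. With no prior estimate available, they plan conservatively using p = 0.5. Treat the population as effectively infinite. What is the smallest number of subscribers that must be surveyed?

For 95% confidence, z = 1.960.
With p = 0.5, p(1−p) = 0.25.
n = z²·p(1−p)/E² = 1.960² × 0.2500 / 0.048² = 3.8416 × 0.2500 / 0.002304 ≈ 416.84.
Rounding up gives n = 417.

417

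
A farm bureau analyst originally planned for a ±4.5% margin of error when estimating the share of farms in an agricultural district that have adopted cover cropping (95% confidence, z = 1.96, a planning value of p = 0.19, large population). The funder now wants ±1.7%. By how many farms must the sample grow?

1754

At ±4.5%: n = 1.96² × 0.1539 / 0.045² ≈ 291.96 → 292.
At ±1.7%: n = 1.96² × 0.1539 / 0.017² ≈ 2045.75 → 2046.
Additional respondents: 2046 − 292 = 1754.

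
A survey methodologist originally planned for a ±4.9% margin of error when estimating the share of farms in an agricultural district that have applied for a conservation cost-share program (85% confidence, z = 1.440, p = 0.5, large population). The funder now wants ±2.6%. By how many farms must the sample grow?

At ±4.9%: n = 1.440² × 0.2500 / 0.049² ≈ 215.91 → 216.
At ±2.6%: n = 1.440² × 0.2500 / 0.026² ≈ 766.86 → 767.
Additional respondents: 767 − 216 = 551.

551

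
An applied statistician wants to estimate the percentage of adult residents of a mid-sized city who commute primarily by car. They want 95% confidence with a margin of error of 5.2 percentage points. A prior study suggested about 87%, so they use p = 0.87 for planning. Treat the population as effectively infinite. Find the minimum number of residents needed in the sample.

161

For 95% confidence, z = 1.960.
With p = 0.87, p(1−p) = 0.1131.
n = z²·p(1−p)/E² = 1.960² × 0.1131 / 0.052² = 3.8416 × 0.1131 / 0.002704 ≈ 160.68.
Rounding up gives n = 161.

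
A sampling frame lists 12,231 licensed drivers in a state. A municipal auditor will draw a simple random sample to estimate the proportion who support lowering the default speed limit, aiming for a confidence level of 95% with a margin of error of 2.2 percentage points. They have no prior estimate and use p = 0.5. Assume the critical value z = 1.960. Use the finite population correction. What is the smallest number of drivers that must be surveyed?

1708

Unadjusted: n₀ = 1.960² × 0.50 × 0.50 / 0.022² ≈ 1984.30, so n₀ = 1985.
Finite population correction with N = 12,231: n = n₀ / (1 + (n₀−1)/N) = 1985 / (1 + 1984/12231) = 1985 / 1.1622 ≈ 1707.95.
Rounding up, n = 1708.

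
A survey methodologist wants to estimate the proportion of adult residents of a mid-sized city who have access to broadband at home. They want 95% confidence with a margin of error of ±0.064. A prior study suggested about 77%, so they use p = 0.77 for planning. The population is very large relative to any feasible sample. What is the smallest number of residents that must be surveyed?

167

For 95% confidence, z = 1.96.
With p = 0.77, p(1−p) = 0.1771.
n = z²·p(1−p)/E² = 1.96² × 0.1771 / 0.064² = 3.8416 × 0.1771 / 0.004096 ≈ 166.10.
Rounding up gives n = 167.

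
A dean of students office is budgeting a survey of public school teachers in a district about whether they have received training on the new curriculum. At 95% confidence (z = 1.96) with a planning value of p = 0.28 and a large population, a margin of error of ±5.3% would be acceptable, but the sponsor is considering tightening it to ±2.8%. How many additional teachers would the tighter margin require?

712

At ±5.3%: n = 1.96² × 0.2016 / 0.053² ≈ 275.71 → 276.
At ±2.8%: n = 1.96² × 0.2016 / 0.028² ≈ 987.84 → 988.
Additional respondents: 988 − 276 = 712.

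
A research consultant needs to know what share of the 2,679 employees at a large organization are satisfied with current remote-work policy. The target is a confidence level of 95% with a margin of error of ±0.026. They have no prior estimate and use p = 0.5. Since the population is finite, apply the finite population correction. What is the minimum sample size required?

929

For 95% confidence, z = 1.960.
Unadjusted: n₀ = 1.960² × 0.50 × 0.50 / 0.026² ≈ 1420.71, so n₀ = 1421.
Finite population correction with N = 2,679: n = n₀ / (1 + (n₀−1)/N) = 1421 / (1 + 1420/2679) = 1421 / 1.5300 ≈ 928.73.
Rounding up, n = 929.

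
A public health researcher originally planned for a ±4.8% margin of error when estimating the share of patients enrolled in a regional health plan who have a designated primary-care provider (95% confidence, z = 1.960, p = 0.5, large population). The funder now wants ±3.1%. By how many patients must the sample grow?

583

At ±4.8%: n = 1.960² × 0.2500 / 0.048² ≈ 416.84 → 417.
At ±3.1%: n = 1.960² × 0.2500 / 0.031² ≈ 999.38 → 1000.
Additional respondents: 1000 − 417 = 583.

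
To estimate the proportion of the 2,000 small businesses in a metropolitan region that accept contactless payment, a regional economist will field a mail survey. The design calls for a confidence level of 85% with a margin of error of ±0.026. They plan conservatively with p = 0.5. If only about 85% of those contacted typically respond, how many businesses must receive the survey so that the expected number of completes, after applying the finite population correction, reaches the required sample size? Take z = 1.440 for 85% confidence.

653

Completed interviews needed (unadjusted): n₀ = 1.440² × 0.2500 / 0.026² ≈ 766.86 → 767.
FPC for N = 2,000: n = 767 / (1 + 766/2000) = 767 / 1.3830 ≈ 554.59 → 555.
At an 85% response rate, contacts needed = 555 / 0.85 ≈ 652.94 → 653.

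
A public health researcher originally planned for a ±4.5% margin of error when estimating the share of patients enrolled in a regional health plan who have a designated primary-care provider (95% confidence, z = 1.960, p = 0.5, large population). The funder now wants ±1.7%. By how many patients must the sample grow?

2849

At ±4.5%: n = 1.960² × 0.2500 / 0.045² ≈ 474.27 → 475.
At ±1.7%: n = 1.960² × 0.2500 / 0.017² ≈ 3323.18 → 3324.
Additional respondents: 3324 − 475 = 2849.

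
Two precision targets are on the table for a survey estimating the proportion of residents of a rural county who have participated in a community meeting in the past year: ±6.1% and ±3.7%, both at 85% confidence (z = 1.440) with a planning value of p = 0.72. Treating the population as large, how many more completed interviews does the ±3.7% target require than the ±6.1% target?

193

At ±6.1%: n = 1.440² × 0.2016 / 0.061² ≈ 112.35 → 113.
At ±3.7%: n = 1.440² × 0.2016 / 0.037² ≈ 305.36 → 306.
Additional respondents: 306 − 113 = 193.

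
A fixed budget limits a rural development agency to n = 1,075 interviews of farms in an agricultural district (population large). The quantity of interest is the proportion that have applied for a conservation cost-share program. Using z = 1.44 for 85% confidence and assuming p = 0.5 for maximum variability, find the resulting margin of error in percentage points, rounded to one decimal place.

2.2

SE(p̂) = √[p(1−p)/n] = √[0.2500/1075] = 0.01525.
E = z × SE = 1.44 × 0.01525 = 0.02196, or 2.2 percentage points.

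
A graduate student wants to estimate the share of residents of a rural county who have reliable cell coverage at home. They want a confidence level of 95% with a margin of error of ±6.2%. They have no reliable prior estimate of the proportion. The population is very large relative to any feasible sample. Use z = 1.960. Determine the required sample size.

250

With no prior estimate, use p = 0.5, giving p(1−p) = 0.25.
n = z²·p(1−p)/E² = 1.960² × 0.2500 / 0.062² = 3.8416 × 0.2500 / 0.003844 ≈ 249.84.
Rounding up gives n = 250.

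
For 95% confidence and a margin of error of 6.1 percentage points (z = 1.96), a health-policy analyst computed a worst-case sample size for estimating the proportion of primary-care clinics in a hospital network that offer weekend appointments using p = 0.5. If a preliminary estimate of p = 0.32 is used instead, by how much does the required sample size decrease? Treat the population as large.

34

Conservative (p = 0.5): n = 1.96² × 0.25 / 0.061² ≈ 258.10 → 259.
Using p = 0.32: p(1−p) = 0.2176, so n = 1.96² × 0.2176 / 0.061² ≈ 224.65 → 225.
Reduction: 259 − 225 = 34.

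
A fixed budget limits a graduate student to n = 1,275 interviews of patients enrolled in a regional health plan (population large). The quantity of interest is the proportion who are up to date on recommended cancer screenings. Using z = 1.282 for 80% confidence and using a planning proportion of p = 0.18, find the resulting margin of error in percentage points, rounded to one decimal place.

SE(p̂) = √[p(1−p)/n] = √[0.1476/1275] = 0.01076.
E = z × SE = 1.282 × 0.01076 = 0.01379, or 1.4 percentage points.

1.4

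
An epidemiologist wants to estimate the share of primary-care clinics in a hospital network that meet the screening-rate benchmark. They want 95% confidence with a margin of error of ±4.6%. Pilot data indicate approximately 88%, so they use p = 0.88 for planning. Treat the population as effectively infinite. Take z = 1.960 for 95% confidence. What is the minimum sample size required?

192

With p = 0.88, p(1−p) = 0.1056.
n = z²·p(1−p)/E² = 1.960² × 0.1056 / 0.046² = 3.8416 × 0.1056 / 0.002116 ≈ 191.72.
Rounding up gives n = 192.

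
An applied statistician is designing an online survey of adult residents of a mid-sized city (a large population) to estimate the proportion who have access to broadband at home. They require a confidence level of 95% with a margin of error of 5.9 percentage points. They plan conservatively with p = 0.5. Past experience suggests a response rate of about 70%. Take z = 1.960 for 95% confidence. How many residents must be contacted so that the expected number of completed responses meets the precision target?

Completed interviews needed: n₀ = 1.960² × 0.2500 / 0.059² ≈ 275.90 → 276.
At a 70% response rate, contacts needed = 276 / 0.70 ≈ 394.29 → 395.

395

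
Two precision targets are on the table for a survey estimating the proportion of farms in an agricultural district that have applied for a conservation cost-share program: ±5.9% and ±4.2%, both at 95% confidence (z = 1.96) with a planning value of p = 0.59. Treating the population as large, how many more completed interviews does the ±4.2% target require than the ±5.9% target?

At ±5.9%: n = 1.96² × 0.2419 / 0.059² ≈ 266.96 → 267.
At ±4.2%: n = 1.96² × 0.2419 / 0.042² ≈ 526.80 → 527.
Additional respondents: 527 − 267 = 260.

260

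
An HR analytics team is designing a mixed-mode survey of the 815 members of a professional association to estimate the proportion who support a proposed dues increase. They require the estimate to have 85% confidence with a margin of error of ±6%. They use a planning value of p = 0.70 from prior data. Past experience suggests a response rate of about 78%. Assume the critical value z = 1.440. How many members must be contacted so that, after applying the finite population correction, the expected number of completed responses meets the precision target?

136

Completed interviews needed (unadjusted): n₀ = 1.440² × 0.2100 / 0.060² ≈ 120.96 → 121.
FPC for N = 815: n = 121 / (1 + 120/815) = 121 / 1.1472 ≈ 105.47 → 106.
At a 78% response rate, contacts needed = 106 / 0.78 ≈ 135.90 → 136.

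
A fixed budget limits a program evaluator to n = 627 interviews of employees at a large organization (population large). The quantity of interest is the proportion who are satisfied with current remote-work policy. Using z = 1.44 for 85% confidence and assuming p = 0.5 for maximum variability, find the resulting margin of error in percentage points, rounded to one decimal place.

2.9

SE(p̂) = √[p(1−p)/n] = √[0.2500/627] = 0.01997.
E = z × SE = 1.44 × 0.01997 = 0.02875, or 2.9 percentage points.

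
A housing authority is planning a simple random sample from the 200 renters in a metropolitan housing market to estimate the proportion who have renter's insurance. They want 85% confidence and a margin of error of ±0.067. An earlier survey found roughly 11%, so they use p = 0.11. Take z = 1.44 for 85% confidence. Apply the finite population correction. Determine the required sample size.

38

Unadjusted: n₀ = 1.44² × 0.11 × 0.89 / 0.067² ≈ 45.22, so n₀ = 46.
Finite population correction with N = 200: n = n₀ / (1 + (n₀−1)/N) = 46 / (1 + 45/200) = 46 / 1.2250 ≈ 37.55.
Rounding up, n = 38.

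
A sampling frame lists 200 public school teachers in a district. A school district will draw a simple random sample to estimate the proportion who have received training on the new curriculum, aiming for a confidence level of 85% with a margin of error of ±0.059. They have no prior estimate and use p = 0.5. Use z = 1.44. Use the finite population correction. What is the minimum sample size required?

Unadjusted: n₀ = 1.44² × 0.50 × 0.50 / 0.059² ≈ 148.92, so n₀ = 149.
Finite population correction with N = 200: n = n₀ / (1 + (n₀−1)/N) = 149 / (1 + 148/200) = 149 / 1.7400 ≈ 85.63.
Rounding up, n = 86.

86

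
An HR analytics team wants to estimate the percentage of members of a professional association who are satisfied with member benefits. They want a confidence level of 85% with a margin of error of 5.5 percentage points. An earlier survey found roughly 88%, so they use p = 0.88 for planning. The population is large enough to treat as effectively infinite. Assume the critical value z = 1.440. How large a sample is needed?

73

With p = 0.88, p(1−p) = 0.1056.
n = z²·p(1−p)/E² = 1.440² × 0.1056 / 0.055² = 2.0736 × 0.1056 / 0.003025 ≈ 72.39.
Rounding up gives n = 73.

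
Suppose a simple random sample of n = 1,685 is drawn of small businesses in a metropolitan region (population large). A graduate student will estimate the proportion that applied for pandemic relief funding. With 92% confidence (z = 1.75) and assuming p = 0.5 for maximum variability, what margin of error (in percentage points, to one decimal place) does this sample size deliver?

2.1

SE(p̂) = √[p(1−p)/n] = √[0.2500/1685] = 0.01218.
E = z × SE = 1.75 × 0.01218 = 0.02132, or 2.1 percentage points.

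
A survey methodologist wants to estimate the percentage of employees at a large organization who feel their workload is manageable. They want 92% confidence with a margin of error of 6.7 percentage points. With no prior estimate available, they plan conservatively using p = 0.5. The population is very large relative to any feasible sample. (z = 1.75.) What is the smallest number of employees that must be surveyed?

171

With p = 0.5, p(1−p) = 0.25.
n = z²·p(1−p)/E² = 1.75² × 0.2500 / 0.067² = 3.0625 × 0.2500 / 0.004489 ≈ 170.56.
Rounding up gives n = 171.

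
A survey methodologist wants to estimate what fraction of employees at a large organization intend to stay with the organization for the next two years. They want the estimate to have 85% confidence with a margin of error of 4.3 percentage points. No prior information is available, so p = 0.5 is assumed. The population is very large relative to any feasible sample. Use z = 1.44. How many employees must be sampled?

With p = 0.5, p(1−p) = 0.25.
n = z²·p(1−p)/E² = 1.44² × 0.2500 / 0.043² = 2.0736 × 0.2500 / 0.001849 ≈ 280.37.
Rounding up gives n = 281.

281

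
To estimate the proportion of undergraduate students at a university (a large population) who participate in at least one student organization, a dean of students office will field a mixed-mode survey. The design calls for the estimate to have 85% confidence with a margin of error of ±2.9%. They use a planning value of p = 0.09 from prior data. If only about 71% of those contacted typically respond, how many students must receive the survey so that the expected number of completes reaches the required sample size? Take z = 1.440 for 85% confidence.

Completed interviews needed: n₀ = 1.440² × 0.0819 / 0.029² ≈ 201.94 → 202.
At a 71% response rate, contacts needed = 202 / 0.71 ≈ 284.51 → 285.

285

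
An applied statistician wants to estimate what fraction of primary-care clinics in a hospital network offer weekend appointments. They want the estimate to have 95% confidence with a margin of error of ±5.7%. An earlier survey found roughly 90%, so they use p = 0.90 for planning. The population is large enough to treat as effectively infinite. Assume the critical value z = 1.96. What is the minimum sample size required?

107

With p = 0.90, p(1−p) = 0.0900.
n = z²·p(1−p)/E² = 1.96² × 0.0900 / 0.057² = 3.8416 × 0.0900 / 0.003249 ≈ 106.42.
Rounding up gives n = 107.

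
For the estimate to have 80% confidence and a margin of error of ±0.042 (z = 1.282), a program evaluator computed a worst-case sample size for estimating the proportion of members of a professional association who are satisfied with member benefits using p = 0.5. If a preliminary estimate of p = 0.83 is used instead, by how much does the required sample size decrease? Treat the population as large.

101

Conservative (p = 0.5): n = 1.282² × 0.25 / 0.042² ≈ 232.93 → 233.
Using p = 0.83: p(1−p) = 0.1411, so n = 1.282² × 0.1411 / 0.042² ≈ 131.46 → 132.
Reduction: 233 − 132 = 101.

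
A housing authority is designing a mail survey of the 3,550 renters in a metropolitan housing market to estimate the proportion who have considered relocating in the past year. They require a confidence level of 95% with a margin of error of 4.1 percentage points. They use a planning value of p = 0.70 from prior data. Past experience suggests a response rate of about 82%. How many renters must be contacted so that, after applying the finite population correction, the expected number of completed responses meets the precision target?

For 95% confidence, z = 1.96.
Completed interviews needed (unadjusted): n₀ = 1.96² × 0.2100 / 0.041² ≈ 479.91 → 480.
FPC for N = 3,550: n = 480 / (1 + 479/3550) = 480 / 1.1349 ≈ 422.93 → 423.
At an 82% response rate, contacts needed = 423 / 0.82 ≈ 515.85 → 516.

516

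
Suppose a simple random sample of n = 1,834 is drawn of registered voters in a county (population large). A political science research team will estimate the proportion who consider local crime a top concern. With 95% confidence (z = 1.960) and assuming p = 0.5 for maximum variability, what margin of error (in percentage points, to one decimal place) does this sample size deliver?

2.3

SE(p̂) = √[p(1−p)/n] = √[0.2500/1834] = 0.01168.
E = z × SE = 1.960 × 0.01168 = 0.02288, or 2.3 percentage points.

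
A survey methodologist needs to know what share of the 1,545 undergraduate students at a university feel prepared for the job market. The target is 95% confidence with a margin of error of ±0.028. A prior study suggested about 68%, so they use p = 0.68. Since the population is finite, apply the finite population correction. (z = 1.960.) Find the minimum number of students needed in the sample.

Unadjusted: n₀ = 1.960² × 0.68 × 0.32 / 0.028² ≈ 1066.24, so n₀ = 1067.
Finite population correction with N = 1,545: n = n₀ / (1 + (n₀−1)/N) = 1067 / (1 + 1066/1545) = 1067 / 1.6900 ≈ 631.37.
Rounding up, n = 632.

632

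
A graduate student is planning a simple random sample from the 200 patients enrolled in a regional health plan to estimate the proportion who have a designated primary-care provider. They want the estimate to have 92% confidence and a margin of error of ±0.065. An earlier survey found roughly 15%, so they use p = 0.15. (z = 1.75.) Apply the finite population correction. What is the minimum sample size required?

Unadjusted: n₀ = 1.75² × 0.15 × 0.85 / 0.065² ≈ 92.42, so n₀ = 93.
Finite population correction with N = 200: n = n₀ / (1 + (n₀−1)/N) = 93 / (1 + 92/200) = 93 / 1.4600 ≈ 63.70.
Rounding up, n = 64.

64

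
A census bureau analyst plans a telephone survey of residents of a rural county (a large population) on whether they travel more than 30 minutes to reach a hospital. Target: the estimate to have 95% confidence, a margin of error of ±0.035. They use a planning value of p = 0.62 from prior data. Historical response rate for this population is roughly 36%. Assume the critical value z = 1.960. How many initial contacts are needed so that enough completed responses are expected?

2053

Completed interviews needed: n₀ = 1.960² × 0.2356 / 0.035² ≈ 738.84 → 739.
At a 36% response rate, contacts needed = 739 / 0.36 ≈ 2052.78 → 2053.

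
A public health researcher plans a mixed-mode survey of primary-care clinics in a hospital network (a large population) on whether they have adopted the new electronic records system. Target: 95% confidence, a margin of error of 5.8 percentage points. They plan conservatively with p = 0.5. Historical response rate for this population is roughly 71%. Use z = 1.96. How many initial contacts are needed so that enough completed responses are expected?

Completed interviews needed: n₀ = 1.96² × 0.2500 / 0.058² ≈ 285.49 → 286.
At a 71% response rate, contacts needed = 286 / 0.71 ≈ 402.82 → 403.

403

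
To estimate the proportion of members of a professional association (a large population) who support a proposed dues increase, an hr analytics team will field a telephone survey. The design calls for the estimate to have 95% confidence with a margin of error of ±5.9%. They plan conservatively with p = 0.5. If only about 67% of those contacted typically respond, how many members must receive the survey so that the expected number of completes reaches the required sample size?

412

For 95% confidence, z = 1.960.
Completed interviews needed: n₀ = 1.960² × 0.2500 / 0.059² ≈ 275.90 → 276.
At a 67% response rate, contacts needed = 276 / 0.67 ≈ 411.94 → 412.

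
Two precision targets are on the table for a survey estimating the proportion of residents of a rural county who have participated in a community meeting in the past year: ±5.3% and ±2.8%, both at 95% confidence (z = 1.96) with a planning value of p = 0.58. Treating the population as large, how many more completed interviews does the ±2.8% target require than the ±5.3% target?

860

At ±5.3%: n = 1.96² × 0.2436 / 0.053² ≈ 333.15 → 334.
At ±2.8%: n = 1.96² × 0.2436 / 0.028² ≈ 1193.64 → 1194.
Additional respondents: 1194 − 334 = 860.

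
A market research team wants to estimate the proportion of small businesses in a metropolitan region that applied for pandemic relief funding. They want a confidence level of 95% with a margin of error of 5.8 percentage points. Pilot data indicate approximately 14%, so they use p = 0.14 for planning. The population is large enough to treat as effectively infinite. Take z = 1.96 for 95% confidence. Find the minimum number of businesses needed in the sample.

138

With p = 0.14, p(1−p) = 0.1204.
n = z²·p(1−p)/E² = 1.96² × 0.1204 / 0.058² = 3.8416 × 0.1204 / 0.003364 ≈ 137.49.
Rounding up gives n = 138.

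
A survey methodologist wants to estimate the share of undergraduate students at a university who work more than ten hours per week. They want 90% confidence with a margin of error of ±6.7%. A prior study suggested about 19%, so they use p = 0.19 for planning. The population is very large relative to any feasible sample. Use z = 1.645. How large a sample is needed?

With p = 0.19, p(1−p) = 0.1539.
n = z²·p(1−p)/E² = 1.645² × 0.1539 / 0.067² = 2.7060 × 0.1539 / 0.004489 ≈ 92.77.
Rounding up gives n = 93.

93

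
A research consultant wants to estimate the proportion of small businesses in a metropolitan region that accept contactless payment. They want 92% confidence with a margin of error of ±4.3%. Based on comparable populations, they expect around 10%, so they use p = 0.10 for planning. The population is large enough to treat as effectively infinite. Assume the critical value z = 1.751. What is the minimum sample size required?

With p = 0.10, p(1−p) = 0.0900.
n = z²·p(1−p)/E² = 1.751² × 0.0900 / 0.043² = 3.0660 × 0.0900 / 0.001849 ≈ 149.24.
Rounding up gives n = 150.

150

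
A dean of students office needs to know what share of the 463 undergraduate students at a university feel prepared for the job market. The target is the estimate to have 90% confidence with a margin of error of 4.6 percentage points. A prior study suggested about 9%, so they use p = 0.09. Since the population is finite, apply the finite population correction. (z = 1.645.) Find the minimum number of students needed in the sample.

Unadjusted: n₀ = 1.645² × 0.09 × 0.91 / 0.046² ≈ 104.74, so n₀ = 105.
Finite population correction with N = 463: n = n₀ / (1 + (n₀−1)/N) = 105 / (1 + 104/463) = 105 / 1.2246 ≈ 85.74.
Rounding up, n = 86.

86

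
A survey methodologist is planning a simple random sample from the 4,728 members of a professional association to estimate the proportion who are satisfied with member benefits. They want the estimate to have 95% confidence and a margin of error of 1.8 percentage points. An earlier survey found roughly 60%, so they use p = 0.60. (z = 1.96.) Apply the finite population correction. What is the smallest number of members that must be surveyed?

1777

Unadjusted: n₀ = 1.96² × 0.60 × 0.40 / 0.018² ≈ 2845.63, so n₀ = 2846.
Finite population correction with N = 4,728: n = n₀ / (1 + (n₀−1)/N) = 2846 / (1 + 2845/4728) = 2846 / 1.6017 ≈ 1776.82.
Rounding up, n = 1777.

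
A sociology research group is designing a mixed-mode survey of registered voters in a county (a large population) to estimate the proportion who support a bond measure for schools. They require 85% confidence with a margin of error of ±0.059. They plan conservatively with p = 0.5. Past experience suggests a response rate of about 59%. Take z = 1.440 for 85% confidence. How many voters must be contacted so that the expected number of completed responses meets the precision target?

Completed interviews needed: n₀ = 1.440² × 0.2500 / 0.059² ≈ 148.92 → 149.
At a 59% response rate, contacts needed = 149 / 0.59 ≈ 252.54 → 253.

253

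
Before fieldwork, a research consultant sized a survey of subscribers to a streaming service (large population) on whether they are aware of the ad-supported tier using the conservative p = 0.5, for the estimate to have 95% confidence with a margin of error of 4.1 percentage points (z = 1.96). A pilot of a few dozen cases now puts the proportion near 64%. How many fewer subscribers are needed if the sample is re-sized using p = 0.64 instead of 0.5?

45

Conservative (p = 0.5): n = 1.96² × 0.25 / 0.041² ≈ 571.33 → 572.
Using p = 0.64: p(1−p) = 0.2304, so n = 1.96² × 0.2304 / 0.041² ≈ 526.53 → 527.
Reduction: 572 − 527 = 45.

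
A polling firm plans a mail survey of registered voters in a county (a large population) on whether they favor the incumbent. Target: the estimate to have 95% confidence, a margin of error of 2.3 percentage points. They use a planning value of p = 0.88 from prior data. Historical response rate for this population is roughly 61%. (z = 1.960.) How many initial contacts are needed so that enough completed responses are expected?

Completed interviews needed: n₀ = 1.960² × 0.1056 / 0.023² ≈ 766.87 → 767.
At a 61% response rate, contacts needed = 767 / 0.61 ≈ 1257.38 → 1258.

1258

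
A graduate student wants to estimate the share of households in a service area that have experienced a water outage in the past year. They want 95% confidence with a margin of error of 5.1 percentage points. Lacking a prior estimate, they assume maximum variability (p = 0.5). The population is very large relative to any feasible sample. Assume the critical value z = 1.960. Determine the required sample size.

370

With p = 0.5, p(1−p) = 0.25.
n = z²·p(1−p)/E² = 1.960² × 0.2500 / 0.051² = 3.8416 × 0.2500 / 0.002601 ≈ 369.24.
Rounding up gives n = 370.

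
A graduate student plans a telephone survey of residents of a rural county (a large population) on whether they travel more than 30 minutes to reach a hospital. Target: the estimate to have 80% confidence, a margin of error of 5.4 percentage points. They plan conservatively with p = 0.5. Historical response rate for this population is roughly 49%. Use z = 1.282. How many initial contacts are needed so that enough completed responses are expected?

288

Completed interviews needed: n₀ = 1.282² × 0.2500 / 0.054² ≈ 140.91 → 141.
At a 49% response rate, contacts needed = 141 / 0.49 ≈ 287.76 → 288.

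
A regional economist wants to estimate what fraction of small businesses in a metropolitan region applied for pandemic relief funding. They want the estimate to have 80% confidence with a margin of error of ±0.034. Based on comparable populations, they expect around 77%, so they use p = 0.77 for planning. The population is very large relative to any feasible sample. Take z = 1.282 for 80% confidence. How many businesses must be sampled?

252

With p = 0.77, p(1−p) = 0.1771.
n = z²·p(1−p)/E² = 1.282² × 0.1771 / 0.034² = 1.6435 × 0.1771 / 0.001156 ≈ 251.79.
Rounding up gives n = 252.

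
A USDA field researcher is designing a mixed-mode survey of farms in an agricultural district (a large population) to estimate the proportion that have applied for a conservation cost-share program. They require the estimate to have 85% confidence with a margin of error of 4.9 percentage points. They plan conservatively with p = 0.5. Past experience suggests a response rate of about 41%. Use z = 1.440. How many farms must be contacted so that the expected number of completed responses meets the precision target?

Completed interviews needed: n₀ = 1.440² × 0.2500 / 0.049² ≈ 215.91 → 216.
At a 41% response rate, contacts needed = 216 / 0.41 ≈ 526.83 → 527.

527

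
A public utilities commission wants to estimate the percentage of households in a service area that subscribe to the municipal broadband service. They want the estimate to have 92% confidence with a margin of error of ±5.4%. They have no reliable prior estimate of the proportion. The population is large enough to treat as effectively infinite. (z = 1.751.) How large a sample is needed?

With no prior estimate, use p = 0.5, giving p(1−p) = 0.25.
n = z²·p(1−p)/E² = 1.751² × 0.2500 / 0.054² = 3.0660 × 0.2500 / 0.002916 ≈ 262.86.
Rounding up gives n = 263.

263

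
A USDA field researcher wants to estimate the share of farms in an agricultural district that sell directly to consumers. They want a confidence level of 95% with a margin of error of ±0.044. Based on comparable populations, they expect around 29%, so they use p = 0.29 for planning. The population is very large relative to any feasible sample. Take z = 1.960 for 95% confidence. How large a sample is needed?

409

With p = 0.29, p(1−p) = 0.2059.
n = z²·p(1−p)/E² = 1.960² × 0.2059 / 0.044² = 3.8416 × 0.2059 / 0.001936 ≈ 408.57.
Rounding up gives n = 409.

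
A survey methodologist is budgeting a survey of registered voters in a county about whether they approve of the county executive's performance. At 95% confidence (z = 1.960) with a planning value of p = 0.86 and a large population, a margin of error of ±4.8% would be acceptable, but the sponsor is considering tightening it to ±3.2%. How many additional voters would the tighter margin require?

At ±4.8%: n = 1.960² × 0.1204 / 0.048² ≈ 200.75 → 201.
At ±3.2%: n = 1.960² × 0.1204 / 0.032² ≈ 451.69 → 452.
Additional respondents: 452 − 201 = 251.

251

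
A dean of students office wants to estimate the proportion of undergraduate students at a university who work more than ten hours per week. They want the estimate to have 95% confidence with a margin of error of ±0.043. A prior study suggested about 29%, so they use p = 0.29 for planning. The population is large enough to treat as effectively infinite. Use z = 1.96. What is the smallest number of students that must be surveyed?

428

With p = 0.29, p(1−p) = 0.2059.
n = z²·p(1−p)/E² = 1.96² × 0.2059 / 0.043² = 3.8416 × 0.2059 / 0.001849 ≈ 427.79.
Rounding up gives n = 428.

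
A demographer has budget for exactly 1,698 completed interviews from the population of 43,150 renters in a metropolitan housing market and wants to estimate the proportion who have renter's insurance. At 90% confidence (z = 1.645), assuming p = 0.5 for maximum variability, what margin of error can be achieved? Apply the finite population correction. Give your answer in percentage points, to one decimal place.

Finite-population factor: (N−n)/(N−1) = (43150−1698)/(43150−1) = 0.9607.
SE(p̂) = √[p(1−p)/n · (N−n)/(N−1)] = √[0.2500/1698 × 0.9607] = 0.01189.
E = z × SE = 1.645 × 0.01189 = 0.01956 ≈ 2.0 percentage points.

2.0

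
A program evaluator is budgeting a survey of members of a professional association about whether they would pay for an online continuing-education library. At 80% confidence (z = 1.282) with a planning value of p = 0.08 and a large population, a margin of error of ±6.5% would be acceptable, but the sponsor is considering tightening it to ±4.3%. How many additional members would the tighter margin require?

37

At ±6.5%: n = 1.282² × 0.0736 / 0.065² ≈ 28.63 → 29.
At ±4.3%: n = 1.282² × 0.0736 / 0.043² ≈ 65.42 → 66.
Additional respondents: 66 − 29 = 37.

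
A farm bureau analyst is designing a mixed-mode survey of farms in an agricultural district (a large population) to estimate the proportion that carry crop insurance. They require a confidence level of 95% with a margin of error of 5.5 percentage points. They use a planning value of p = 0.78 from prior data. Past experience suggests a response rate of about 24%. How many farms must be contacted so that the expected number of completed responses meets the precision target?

For 95% confidence, z = 1.960.
Completed interviews needed: n₀ = 1.960² × 0.1716 / 0.055² ≈ 217.92 → 218.
At a 24% response rate, contacts needed = 218 / 0.24 ≈ 908.33 → 909.

909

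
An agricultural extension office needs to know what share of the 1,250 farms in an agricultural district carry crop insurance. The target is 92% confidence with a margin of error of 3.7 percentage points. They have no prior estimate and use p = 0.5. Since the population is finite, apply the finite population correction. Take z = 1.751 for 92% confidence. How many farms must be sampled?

387

Unadjusted: n₀ = 1.751² × 0.50 × 0.50 / 0.037² ≈ 559.90, so n₀ = 560.
Finite population correction with N = 1,250: n = n₀ / (1 + (n₀−1)/N) = 560 / (1 + 559/1250) = 560 / 1.4472 ≈ 386.95.
Rounding up, n = 387.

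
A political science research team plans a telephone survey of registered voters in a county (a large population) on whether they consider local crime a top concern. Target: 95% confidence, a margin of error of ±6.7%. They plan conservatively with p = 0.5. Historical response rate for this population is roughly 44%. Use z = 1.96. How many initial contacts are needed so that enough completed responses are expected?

Completed interviews needed: n₀ = 1.96² × 0.2500 / 0.067² ≈ 213.95 → 214.
At a 44% response rate, contacts needed = 214 / 0.44 ≈ 486.36 → 487.

487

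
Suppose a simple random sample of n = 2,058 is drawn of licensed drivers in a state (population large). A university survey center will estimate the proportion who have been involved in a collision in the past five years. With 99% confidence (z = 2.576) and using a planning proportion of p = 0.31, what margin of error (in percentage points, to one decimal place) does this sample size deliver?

SE(p̂) = √[p(1−p)/n] = √[0.2139/2058] = 0.01019.
E = z × SE = 2.576 × 0.01019 = 0.02626, or 2.6 percentage points.

2.6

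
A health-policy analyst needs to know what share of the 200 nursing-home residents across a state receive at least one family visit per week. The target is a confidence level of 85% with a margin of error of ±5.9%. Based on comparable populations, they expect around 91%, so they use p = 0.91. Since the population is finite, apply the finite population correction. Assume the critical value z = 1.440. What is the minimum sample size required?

Unadjusted: n₀ = 1.440² × 0.91 × 0.09 / 0.059² ≈ 48.79, so n₀ = 49.
Finite population correction with N = 200: n = n₀ / (1 + (n₀−1)/N) = 49 / (1 + 48/200) = 49 / 1.2400 ≈ 39.52.
Rounding up, n = 40.

40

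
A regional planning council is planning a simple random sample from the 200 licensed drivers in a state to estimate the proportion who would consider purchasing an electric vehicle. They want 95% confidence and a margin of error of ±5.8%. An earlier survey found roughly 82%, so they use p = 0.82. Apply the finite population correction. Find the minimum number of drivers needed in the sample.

92

For 95% confidence, z = 1.960.
Unadjusted: n₀ = 1.960² × 0.82 × 0.18 / 0.058² ≈ 168.56, so n₀ = 169.
Finite population correction with N = 200: n = n₀ / (1 + (n₀−1)/N) = 169 / (1 + 168/200) = 169 / 1.8400 ≈ 91.85.
Rounding up, n = 92.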